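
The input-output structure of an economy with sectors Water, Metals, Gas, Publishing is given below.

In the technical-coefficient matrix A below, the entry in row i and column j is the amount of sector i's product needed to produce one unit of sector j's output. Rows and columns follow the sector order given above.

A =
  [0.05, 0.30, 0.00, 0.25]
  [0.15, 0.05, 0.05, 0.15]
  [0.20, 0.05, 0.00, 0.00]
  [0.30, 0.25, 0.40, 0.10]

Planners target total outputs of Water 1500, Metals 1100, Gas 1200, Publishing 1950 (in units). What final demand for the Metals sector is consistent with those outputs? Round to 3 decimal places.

d_M = 467.500

I − A =
  [   0.95    -0.30     0.00    -0.25]
  [  -0.15     0.95    -0.05    -0.15]
  [  -0.20    -0.05     1.00     0.00]
  [  -0.30    -0.25    -0.40     0.90]
d = (I − A) x:
  d_W = (+0.95)·1500 + (-0.30)·1100 + (+0.00)·1200 + (-0.25)·1950 = 607.500
  d_M = (-0.15)·1500 + (+0.95)·1100 + (-0.05)·1200 + (-0.15)·1950 = 467.500
  d_G = (-0.20)·1500 + (-0.05)·1100 + (+1.00)·1200 + (+0.00)·1950 = 845.000
  d_P = (-0.30)·1500 + (-0.25)·1100 + (-0.40)·1200 + (+0.90)·1950 = 550.000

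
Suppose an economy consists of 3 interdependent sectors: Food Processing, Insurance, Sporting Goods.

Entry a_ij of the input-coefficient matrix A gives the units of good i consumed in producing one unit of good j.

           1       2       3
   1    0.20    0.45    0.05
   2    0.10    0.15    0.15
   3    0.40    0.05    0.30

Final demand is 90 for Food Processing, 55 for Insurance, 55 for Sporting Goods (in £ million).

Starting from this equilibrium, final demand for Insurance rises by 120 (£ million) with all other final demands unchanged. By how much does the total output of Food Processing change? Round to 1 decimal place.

I − A =
  [   0.80    -0.45    -0.05]
  [  -0.10     0.85    -0.15]
  [  -0.40    -0.05     0.70]
Cofactors of I−A, C_ij = (−1)^(i+j)·(minor ij) (rows/columns in the sector order above):
  C_11 = (0.85)(0.70) − (-0.15)(-0.05) = 0.5875
  C_12 = −[(-0.10)(0.70) − (-0.15)(-0.40)] = 0.1300
  C_13 = (-0.10)(-0.05) − (0.85)(-0.40) = 0.3450
  C_21 = −[(-0.45)(0.70) − (-0.05)(-0.05)] = 0.3175
  C_22 = (0.80)(0.70) − (-0.05)(-0.40) = 0.5400
  C_23 = −[(0.80)(-0.05) − (-0.45)(-0.40)] = 0.2200
  C_31 = (-0.45)(-0.15) − (-0.05)(0.85) = 0.1100
  C_32 = −[(0.80)(-0.15) − (-0.05)(-0.10)] = 0.1250
  C_33 = (0.80)(0.85) − (-0.45)(-0.10) = 0.6350
det(I−A) = Σ_j (I−A)_1j·C_1j = (0.80)(0.5875) + (-0.45)(0.1300) + (-0.05)(0.3450) = 0.39425
adj(I−A) = Cᵀ =
  [ 0.5875   0.3175   0.1100]
  [ 0.1300   0.5400   0.1250]
  [ 0.3450   0.2200   0.6350]
(I − A)⁻¹ = adj(I−A) / det(I−A) ≈
  [   1.4902     0.8053     0.2790]
  [   0.3297     1.3697     0.3171]
  [   0.8751     0.5580     1.6107]
Δx = (I − A)⁻¹ Δd with Δd having +120 in the Insurance component and 0 elsewhere.
So Δx_1 = L_12 · (+120), where L_12 = adj(I−A)_12 / det(I−A) = 0.3175 / 0.39425.
Δx_1 = 0.3175 × (+120) / 0.39425 = 38.10 / 0.39425 ≈ 96.6.

Δx_1 = 96.6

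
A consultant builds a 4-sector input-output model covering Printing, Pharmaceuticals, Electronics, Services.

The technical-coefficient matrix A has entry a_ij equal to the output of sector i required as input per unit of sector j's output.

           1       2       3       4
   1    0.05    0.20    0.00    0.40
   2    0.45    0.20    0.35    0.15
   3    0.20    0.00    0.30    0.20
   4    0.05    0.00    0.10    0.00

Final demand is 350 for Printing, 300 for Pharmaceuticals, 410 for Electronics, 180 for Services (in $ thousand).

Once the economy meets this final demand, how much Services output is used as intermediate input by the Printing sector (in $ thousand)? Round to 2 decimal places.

I − A =
  [   0.95    -0.20     0.00    -0.40]
  [  -0.45     0.80    -0.35    -0.15]
  [  -0.20     0.00     0.70    -0.20]
  [  -0.05     0.00    -0.10     1.00]
Compute the cofactors C_ij = (−1)^(i+j)·(3×3 minor ij) of I−A; the adjugate is their transpose:
adj(I−A) = Cᵀ =
  [ 0.54400   0.13600   0.10500   0.25900]
  [ 0.38775   0.62400   0.35775   0.32025]
  [ 0.16800   0.04200   0.65250   0.20400]
  [ 0.04400   0.01100   0.07050   0.45500]
det(I−A) = Σ_j (I−A)_1j·C_1j = (0.95)(0.54400) + (-0.20)(0.38775) + (0.00)(0.16800) + (-0.40)(0.04400) = 0.42165
(I − A)⁻¹ = adj(I−A) / det(I−A) ≈
  [   1.2902     0.3225     0.2490     0.6143]
  [   0.9196     1.4799     0.8485     0.7595]
  [   0.3984     0.0996     1.5475     0.4838]
  [   0.1044     0.0261     0.1672     1.0791]
First solve x = (I − A)⁻¹ d = adj(I−A)·d / det(I−A); in particular x_1 = (0.54400·350 + 0.13600·300 + 0.10500·410 + 0.25900·180) / 0.42165 = 320.87 / 0.42165 ≈ 760.9866.
Intermediate flow from 4 to 1: z_41 = a_41 · x_1 = 0.05 × 320.87 / 0.42165 = 16.0435 / 0.42165 ≈ 38.05.

z_41 = 38.05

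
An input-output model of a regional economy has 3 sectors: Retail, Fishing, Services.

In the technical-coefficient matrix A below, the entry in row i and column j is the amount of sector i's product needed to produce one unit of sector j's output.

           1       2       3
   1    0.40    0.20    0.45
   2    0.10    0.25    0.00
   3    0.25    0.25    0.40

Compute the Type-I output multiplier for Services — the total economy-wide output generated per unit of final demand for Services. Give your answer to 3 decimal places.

m_3 = 5.004

I − A =
  [   0.60    -0.20    -0.45]
  [  -0.10     0.75     0.00]
  [  -0.25    -0.25     0.60]
Cofactors of I−A, C_ij = (−1)^(i+j)·(minor ij) (rows/columns in the sector order above):
  C_11 = (0.75)(0.60) − (0.00)(-0.25) = 0.4500
  C_12 = −[(-0.10)(0.60) − (0.00)(-0.25)] = 0.0600
  C_13 = (-0.10)(-0.25) − (0.75)(-0.25) = 0.2125
  C_21 = −[(-0.20)(0.60) − (-0.45)(-0.25)] = 0.2325
  C_22 = (0.60)(0.60) − (-0.45)(-0.25) = 0.2475
  C_23 = −[(0.60)(-0.25) − (-0.20)(-0.25)] = 0.2000
  C_31 = (-0.20)(0.00) − (-0.45)(0.75) = 0.3375
  C_32 = −[(0.60)(0.00) − (-0.45)(-0.10)] = 0.0450
  C_33 = (0.60)(0.75) − (-0.20)(-0.10) = 0.4300
det(I−A) = Σ_j (I−A)_1j·C_1j = (0.60)(0.4500) + (-0.20)(0.0600) + (-0.45)(0.2125) = 0.162375
adj(I−A) = Cᵀ =
  [ 0.4500   0.2325   0.3375]
  [ 0.0600   0.2475   0.0450]
  [ 0.2125   0.2000   0.4300]
(I − A)⁻¹ = adj(I−A) / det(I−A) ≈
  [   2.7714     1.4319     2.0785]
  [   0.3695     1.5242     0.2771]
  [   1.3087     1.2317     2.6482]
The output multiplier for sector j is the column-j sum of the Leontief inverse (I − A)⁻¹ = adj(I−A) / det(I−A).
Column 3 of adj(I−A): (0.3375, 0.0450, 0.4300); det(I−A) = 0.162375.
m_3 = (0.3375 + 0.0450 + 0.4300) / 0.162375 = 0.8125 / 0.162375 ≈ 5.004.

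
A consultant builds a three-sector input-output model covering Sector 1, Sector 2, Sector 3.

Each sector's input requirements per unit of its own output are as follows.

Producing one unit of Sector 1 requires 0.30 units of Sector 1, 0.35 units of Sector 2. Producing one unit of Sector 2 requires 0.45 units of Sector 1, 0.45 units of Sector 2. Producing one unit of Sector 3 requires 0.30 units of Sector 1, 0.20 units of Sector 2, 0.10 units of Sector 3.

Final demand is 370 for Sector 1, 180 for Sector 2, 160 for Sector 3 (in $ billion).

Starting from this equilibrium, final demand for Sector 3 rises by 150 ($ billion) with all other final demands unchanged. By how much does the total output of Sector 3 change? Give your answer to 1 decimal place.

Δx_3 = 166.7

I − A =
  [   0.70    -0.45    -0.30]
  [  -0.35     0.55    -0.20]
  [   0.00     0.00     0.90]
Cofactors of I−A, C_ij = (−1)^(i+j)·(minor ij) (rows/columns in the sector order above):
  C_11 = (0.55)(0.90) − (-0.20)(0.00) = 0.4950
  C_12 = −[(-0.35)(0.90) − (-0.20)(0.00)] = 0.3150
  C_13 = (-0.35)(0.00) − (0.55)(0.00) = 0.0000
  C_21 = −[(-0.45)(0.90) − (-0.30)(0.00)] = 0.4050
  C_22 = (0.70)(0.90) − (-0.30)(0.00) = 0.6300
  C_23 = −[(0.70)(0.00) − (-0.45)(0.00)] = 0.0000
  C_31 = (-0.45)(-0.20) − (-0.30)(0.55) = 0.2550
  C_32 = −[(0.70)(-0.20) − (-0.30)(-0.35)] = 0.2450
  C_33 = (0.70)(0.55) − (-0.45)(-0.35) = 0.2275
det(I−A) = Σ_j (I−A)_1j·C_1j = (0.70)(0.4950) + (-0.45)(0.3150) + (-0.30)(0.0000) = 0.20475
adj(I−A) = Cᵀ =
  [ 0.4950   0.4050   0.2550]
  [ 0.3150   0.6300   0.2450]
  [ 0.0000   0.0000   0.2275]
(I − A)⁻¹ = adj(I−A) / det(I−A) ≈
  [   2.4176     1.9780     1.2454]
  [   1.5385     3.0769     1.1966]
  [   0.0000     0.0000     1.1111]
Δx = (I − A)⁻¹ Δd with Δd having +150 in the Sector 3 component and 0 elsewhere.
So Δx_3 = L_33 · (+150), where L_33 = adj(I−A)_33 / det(I−A) = 0.2275 / 0.20475.
Δx_3 = 0.2275 × (+150) / 0.20475 = 34.125 / 0.20475 ≈ 166.7.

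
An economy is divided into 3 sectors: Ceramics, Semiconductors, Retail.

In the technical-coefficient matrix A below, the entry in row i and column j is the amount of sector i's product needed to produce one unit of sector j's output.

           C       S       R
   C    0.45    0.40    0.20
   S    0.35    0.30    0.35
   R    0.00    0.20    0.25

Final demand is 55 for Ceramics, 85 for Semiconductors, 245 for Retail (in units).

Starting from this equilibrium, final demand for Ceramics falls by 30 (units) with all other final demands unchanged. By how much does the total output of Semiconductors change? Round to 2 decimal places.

Δx_S = -60.00

I − A =
  [   0.55    -0.40    -0.20]
  [  -0.35     0.70    -0.35]
  [   0.00    -0.20     0.75]
Cofactors of I−A, C_ij = (−1)^(i+j)·(minor ij) (rows/columns in the sector order above):
  C_11 = (0.70)(0.75) − (-0.35)(-0.20) = 0.4550
  C_12 = −[(-0.35)(0.75) − (-0.35)(0.00)] = 0.2625
  C_13 = (-0.35)(-0.20) − (0.70)(0.00) = 0.0700
  C_21 = −[(-0.40)(0.75) − (-0.20)(-0.20)] = 0.3400
  C_22 = (0.55)(0.75) − (-0.20)(0.00) = 0.4125
  C_23 = −[(0.55)(-0.20) − (-0.40)(0.00)] = 0.1100
  C_31 = (-0.40)(-0.35) − (-0.20)(0.70) = 0.2800
  C_32 = −[(0.55)(-0.35) − (-0.20)(-0.35)] = 0.2625
  C_33 = (0.55)(0.70) − (-0.40)(-0.35) = 0.2450
det(I−A) = Σ_j (I−A)_1j·C_1j = (0.55)(0.4550) + (-0.40)(0.2625) + (-0.20)(0.0700) = 0.13125
adj(I−A) = Cᵀ =
  [ 0.4550   0.3400   0.2800]
  [ 0.2625   0.4125   0.2625]
  [ 0.0700   0.1100   0.2450]
(I − A)⁻¹ = adj(I−A) / det(I−A) ≈
  [   3.4667     2.5905     2.1333]
  [   2.0000     3.1429     2.0000]
  [   0.5333     0.8381     1.8667]
Δx = (I − A)⁻¹ Δd with Δd having -30 in the Ceramics component and 0 elsewhere.
So Δx_S = L_SC · (-30), where L_SC = adj(I−A)_SC / det(I−A) = 0.2625 / 0.13125.
Δx_S = 0.2625 × (-30) / 0.13125 = -7.875 / 0.13125 = -60.00.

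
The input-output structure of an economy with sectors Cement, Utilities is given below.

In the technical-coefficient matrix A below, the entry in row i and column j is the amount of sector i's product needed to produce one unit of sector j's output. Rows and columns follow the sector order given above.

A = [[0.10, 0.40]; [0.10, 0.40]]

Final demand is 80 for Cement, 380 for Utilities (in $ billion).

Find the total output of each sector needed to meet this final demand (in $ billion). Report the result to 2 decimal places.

I − A =
  [   0.90    -0.40]
  [  -0.10     0.60]
det(I−A) = (0.90)(0.60) − (-0.40)(-0.10) = 0.5000
adj(I−A) = [[0.60, 0.40], [0.10, 0.90]]
(I − A)⁻¹ = adj(I−A) / det(I−A) ≈
  [   1.2000     0.8000]
  [   0.2000     1.8000]
x = (I − A)⁻¹ d = adj(I−A)·d / det(I−A), with det(I−A) = 0.5000:
  x_C = (0.60·80 + 0.40·380) / 0.5000 = 200.00 / 0.5000 = 400.00
  x_U = (0.10·80 + 0.90·380) / 0.5000 = 350.00 / 0.5000 = 700.00

x_C = 400.00, x_U = 700.00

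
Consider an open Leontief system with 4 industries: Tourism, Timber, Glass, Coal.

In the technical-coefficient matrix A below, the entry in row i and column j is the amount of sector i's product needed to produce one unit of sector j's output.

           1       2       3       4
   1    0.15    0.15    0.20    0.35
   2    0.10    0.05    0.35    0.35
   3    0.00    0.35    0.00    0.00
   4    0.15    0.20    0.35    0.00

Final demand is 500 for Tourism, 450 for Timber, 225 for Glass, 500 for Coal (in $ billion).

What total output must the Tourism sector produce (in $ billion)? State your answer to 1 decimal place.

x_1 = 1498.0

I − A =
  [   0.85    -0.15    -0.20    -0.35]
  [  -0.10     0.95    -0.35    -0.35]
  [   0.00    -0.35     1.00     0.00]
  [  -0.15    -0.20    -0.35     1.00]
Compute the cofactors C_ij = (−1)^(i+j)·(3×3 minor ij) of I−A; the adjugate is their transpose:
adj(I−A) = Cᵀ =
  [ 0.714625   0.332875   0.387750   0.366625]
  [ 0.152500   0.797500   0.426000   0.332500]
  [ 0.053375   0.279125   0.668250   0.116375]
  [ 0.156375   0.307125   0.377250   0.681375]
det(I−A) = Σ_j (I−A)_1j·C_1j = (0.85)(0.714625) + (-0.15)(0.152500) + (-0.20)(0.053375) + (-0.35)(0.156375) = 0.51915
(I − A)⁻¹ = adj(I−A) / det(I−A) ≈
  [   1.3765     0.6412     0.7469     0.7062]
  [   0.2937     1.5362     0.8206     0.6405]
  [   0.1028     0.5377     1.2872     0.2242]
  [   0.3012     0.5916     0.7267     1.3125]
x = (I − A)⁻¹ d = adj(I−A)·d / det(I−A), with det(I−A) = 0.51915:
  x_1 = (0.714625·500 + 0.332875·450 + 0.387750·225 + 0.366625·500) / 0.51915 = 777.6625 / 0.51915 ≈ 1498.0
  x_2 = (0.152500·500 + 0.797500·450 + 0.426000·225 + 0.332500·500) / 0.51915 = 697.225 / 0.51915 ≈ 1343.0
  x_3 = (0.053375·500 + 0.279125·450 + 0.668250·225 + 0.116375·500) / 0.51915 = 360.8375 / 0.51915 ≈ 695.1
  x_4 = (0.156375·500 + 0.307125·450 + 0.377250·225 + 0.681375·500) / 0.51915 = 641.9625 / 0.51915 ≈ 1236.6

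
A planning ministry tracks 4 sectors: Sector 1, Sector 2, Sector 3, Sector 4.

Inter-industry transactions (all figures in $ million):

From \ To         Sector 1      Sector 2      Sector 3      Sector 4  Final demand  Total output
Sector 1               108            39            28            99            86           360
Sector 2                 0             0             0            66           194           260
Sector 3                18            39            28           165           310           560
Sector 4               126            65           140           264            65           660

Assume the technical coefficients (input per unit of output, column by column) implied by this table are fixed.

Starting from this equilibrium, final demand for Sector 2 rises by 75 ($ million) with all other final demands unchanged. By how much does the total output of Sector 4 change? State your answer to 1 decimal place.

Technical coefficients a_ij = z_ij / X_j:
  a_11 = 108/360 = 0.30, a_21 = 0/360 = 0.00, a_31 = 18/360 = 0.05, a_41 = 126/360 = 0.35
  a_12 = 39/260 = 0.15, a_22 = 0/260 = 0.00, a_32 = 39/260 = 0.15, a_42 = 65/260 = 0.25
  a_13 = 28/560 = 0.05, a_23 = 0/560 = 0.00, a_33 = 28/560 = 0.05, a_43 = 140/560 = 0.25
  a_14 = 99/660 = 0.15, a_24 = 66/660 = 0.10, a_34 = 165/660 = 0.25, a_44 = 264/660 = 0.40
I − A =
  [   0.70    -0.15    -0.05    -0.15]
  [   0.00     1.00     0.00    -0.10]
  [  -0.05    -0.15     0.95    -0.25]
  [  -0.35    -0.25    -0.25     0.60]
Compute the cofactors C_ij = (−1)^(i+j)·(3×3 minor ij) of I−A; the adjugate is their transpose:
adj(I−A) = Cᵀ =
  [ 0.480000   0.125000   0.070000   0.170000]
  [ 0.034500   0.297625   0.019250   0.066250]
  [ 0.121500   0.118375   0.344750   0.193750]
  [ 0.345000   0.246250   0.192500   0.662500]
det(I−A) = Σ_j (I−A)_1j·C_1j = (0.70)(0.480000) + (-0.15)(0.034500) + (-0.05)(0.121500) + (-0.15)(0.345000) = 0.2730
(I − A)⁻¹ = adj(I−A) / det(I−A) ≈
  [   1.7582     0.4579     0.2564     0.6227]
  [   0.1264     1.0902     0.0705     0.2427]
  [   0.4451     0.4336     1.2628     0.7097]
  [   1.2637     0.9020     0.7051     2.4267]
Δx = (I − A)⁻¹ Δd with Δd having +75 in the Sector 2 component and 0 elsewhere.
So Δx_4 = L_42 · (+75), where L_42 = adj(I−A)_42 / det(I−A) = 0.246250 / 0.2730.
Δx_4 = 0.246250 × (+75) / 0.2730 = 18.46875 / 0.2730 ≈ 67.7.

Δx_4 = 67.7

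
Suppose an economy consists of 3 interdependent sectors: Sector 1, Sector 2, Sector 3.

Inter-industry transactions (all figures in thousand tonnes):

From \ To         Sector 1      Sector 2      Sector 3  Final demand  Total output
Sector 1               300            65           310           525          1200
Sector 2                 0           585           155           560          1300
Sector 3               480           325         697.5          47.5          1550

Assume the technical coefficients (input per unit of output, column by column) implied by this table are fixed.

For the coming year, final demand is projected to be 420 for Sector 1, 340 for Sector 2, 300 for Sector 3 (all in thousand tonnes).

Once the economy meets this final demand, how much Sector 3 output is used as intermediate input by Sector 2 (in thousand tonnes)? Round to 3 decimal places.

Technical coefficients a_ij = z_ij / X_j:
  a_11 = 300/1200 = 0.25, a_21 = 0/1200 = 0.00, a_31 = 480/1200 = 0.40
  a_12 = 65/1300 = 0.05, a_22 = 585/1300 = 0.45, a_32 = 325/1300 = 0.25
  a_13 = 310/1550 = 0.20, a_23 = 155/1550 = 0.10, a_33 = 697.5/1550 = 0.45
I − A =
  [   0.75    -0.05    -0.20]
  [   0.00     0.55    -0.10]
  [  -0.40    -0.25     0.55]
Cofactors of I−A, C_ij = (−1)^(i+j)·(minor ij) (rows/columns in the sector order above):
  C_11 = (0.55)(0.55) − (-0.10)(-0.25) = 0.2775
  C_12 = −[(0.00)(0.55) − (-0.10)(-0.40)] = 0.0400
  C_13 = (0.00)(-0.25) − (0.55)(-0.40) = 0.2200
  C_21 = −[(-0.05)(0.55) − (-0.20)(-0.25)] = 0.0775
  C_22 = (0.75)(0.55) − (-0.20)(-0.40) = 0.3325
  C_23 = −[(0.75)(-0.25) − (-0.05)(-0.40)] = 0.2075
  C_31 = (-0.05)(-0.10) − (-0.20)(0.55) = 0.1150
  C_32 = −[(0.75)(-0.10) − (-0.20)(0.00)] = 0.0750
  C_33 = (0.75)(0.55) − (-0.05)(0.00) = 0.4125
det(I−A) = Σ_j (I−A)_1j·C_1j = (0.75)(0.2775) + (-0.05)(0.0400) + (-0.20)(0.2200) = 0.162125
adj(I−A) = Cᵀ =
  [ 0.2775   0.0775   0.1150]
  [ 0.0400   0.3325   0.0750]
  [ 0.2200   0.2075   0.4125]
(I − A)⁻¹ = adj(I−A) / det(I−A) ≈
  [   1.7116     0.4780     0.7093]
  [   0.2467     2.0509     0.4626]
  [   1.3570     1.2799     2.5443]
First solve x = (I − A)⁻¹ d = adj(I−A)·d / det(I−A); in particular x_2 = (0.0400·420 + 0.3325·340 + 0.0750·300) / 0.162125 = 152.35 / 0.162125 ≈ 939.70702.
Intermediate flow from 3 to 2: z_32 = a_32 · x_2 = 0.25 × 152.35 / 0.162125 = 38.0875 / 0.162125 ≈ 234.927.

z_32 = 234.927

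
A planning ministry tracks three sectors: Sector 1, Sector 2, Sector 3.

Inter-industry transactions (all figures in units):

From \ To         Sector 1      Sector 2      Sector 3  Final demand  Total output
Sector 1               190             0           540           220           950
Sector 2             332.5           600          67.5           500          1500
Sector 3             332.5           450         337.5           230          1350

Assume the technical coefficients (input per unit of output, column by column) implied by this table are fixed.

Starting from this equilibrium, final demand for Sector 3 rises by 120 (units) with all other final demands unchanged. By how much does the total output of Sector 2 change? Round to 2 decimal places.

Technical coefficients a_ij = z_ij / X_j:
  a_11 = 190/950 = 0.20, a_21 = 332.5/950 = 0.35, a_31 = 332.5/950 = 0.35
  a_12 = 0/1500 = 0.00, a_22 = 600/1500 = 0.40, a_32 = 450/1500 = 0.30
  a_13 = 540/1350 = 0.40, a_23 = 67.5/1350 = 0.05, a_33 = 337.5/1350 = 0.25
I − A =
  [   0.80     0.00    -0.40]
  [  -0.35     0.60    -0.05]
  [  -0.35    -0.30     0.75]
Cofactors of I−A, C_ij = (−1)^(i+j)·(minor ij) (rows/columns in the sector order above):
  C_11 = (0.60)(0.75) − (-0.05)(-0.30) = 0.4350
  C_12 = −[(-0.35)(0.75) − (-0.05)(-0.35)] = 0.2800
  C_13 = (-0.35)(-0.30) − (0.60)(-0.35) = 0.3150
  C_21 = −[(0.00)(0.75) − (-0.40)(-0.30)] = 0.1200
  C_22 = (0.80)(0.75) − (-0.40)(-0.35) = 0.4600
  C_23 = −[(0.80)(-0.30) − (0.00)(-0.35)] = 0.2400
  C_31 = (0.00)(-0.05) − (-0.40)(0.60) = 0.2400
  C_32 = −[(0.80)(-0.05) − (-0.40)(-0.35)] = 0.1800
  C_33 = (0.80)(0.60) − (0.00)(-0.35) = 0.4800
det(I−A) = Σ_j (I−A)_1j·C_1j = (0.80)(0.4350) + (0.00)(0.2800) + (-0.40)(0.3150) = 0.2220
adj(I−A) = Cᵀ =
  [ 0.4350   0.1200   0.2400]
  [ 0.2800   0.4600   0.1800]
  [ 0.3150   0.2400   0.4800]
(I − A)⁻¹ = adj(I−A) / det(I−A) ≈
  [   1.9595     0.5405     1.0811]
  [   1.2613     2.0721     0.8108]
  [   1.4189     1.0811     2.1622]
Δx = (I − A)⁻¹ Δd with Δd having +120 in the Sector 3 component and 0 elsewhere.
So Δx_2 = L_23 · (+120), where L_23 = adj(I−A)_23 / det(I−A) = 0.1800 / 0.2220.
Δx_2 = 0.1800 × (+120) / 0.2220 = 21.60 / 0.2220 ≈ 97.30.

Δx_2 = 97.30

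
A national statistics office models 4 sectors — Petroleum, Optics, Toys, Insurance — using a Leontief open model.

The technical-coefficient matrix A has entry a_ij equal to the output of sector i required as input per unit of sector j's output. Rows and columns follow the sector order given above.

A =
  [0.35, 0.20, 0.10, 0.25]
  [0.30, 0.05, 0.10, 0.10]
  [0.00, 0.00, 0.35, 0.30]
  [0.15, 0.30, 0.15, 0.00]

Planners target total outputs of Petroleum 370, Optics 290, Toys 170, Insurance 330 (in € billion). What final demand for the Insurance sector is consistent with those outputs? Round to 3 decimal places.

d_I = 162.000

I − A =
  [   0.65    -0.20    -0.10    -0.25]
  [  -0.30     0.95    -0.10    -0.10]
  [   0.00     0.00     0.65    -0.30]
  [  -0.15    -0.30    -0.15     1.00]
d = (I − A) x:
  d_P = (+0.65)·370 + (-0.20)·290 + (-0.10)·170 + (-0.25)·330 = 83.000
  d_O = (-0.30)·370 + (+0.95)·290 + (-0.10)·170 + (-0.10)·330 = 114.500
  d_T = (+0.00)·370 + (+0.00)·290 + (+0.65)·170 + (-0.30)·330 = 11.500
  d_I = (-0.15)·370 + (-0.30)·290 + (-0.15)·170 + (+1.00)·330 = 162.000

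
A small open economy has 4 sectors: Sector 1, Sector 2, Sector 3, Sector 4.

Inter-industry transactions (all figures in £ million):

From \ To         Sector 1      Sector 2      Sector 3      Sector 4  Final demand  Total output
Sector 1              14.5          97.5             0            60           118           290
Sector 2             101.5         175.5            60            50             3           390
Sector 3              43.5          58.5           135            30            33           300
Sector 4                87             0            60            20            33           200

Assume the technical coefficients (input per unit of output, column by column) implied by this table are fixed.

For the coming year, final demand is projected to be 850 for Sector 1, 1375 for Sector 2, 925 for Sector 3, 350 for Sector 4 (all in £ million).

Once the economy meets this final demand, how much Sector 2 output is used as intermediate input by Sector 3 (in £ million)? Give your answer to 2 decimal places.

z_23 = 1219.32

Technical coefficients a_ij = z_ij / X_j:
  a_11 = 14.5/290 = 0.05, a_21 = 101.5/290 = 0.35, a_31 = 43.5/290 = 0.15, a_41 = 87/290 = 0.30
  a_12 = 97.5/390 = 0.25, a_22 = 175.5/390 = 0.45, a_32 = 58.5/390 = 0.15, a_42 = 0/390 = 0.00
  a_13 = 0/300 = 0.00, a_23 = 60/300 = 0.20, a_33 = 135/300 = 0.45, a_43 = 60/300 = 0.20
  a_14 = 60/200 = 0.30, a_24 = 50/200 = 0.25, a_34 = 30/200 = 0.15, a_44 = 20/200 = 0.10
I − A =
  [   0.95    -0.25     0.00    -0.30]
  [  -0.35     0.55    -0.20    -0.25]
  [  -0.15    -0.15     0.55    -0.15]
  [  -0.30     0.00    -0.20     0.90]
Compute the cofactors C_ij = (−1)^(i+j)·(3×3 minor ij) of I−A; the adjugate is their transpose:
adj(I−A) = Cᵀ =
  [ 0.221250   0.125250   0.090500   0.123625]
  [ 0.247500   0.383250   0.221500   0.225875]
  [ 0.157500   0.159750   0.323250   0.150750]
  [ 0.108750   0.077250   0.102000   0.203250]
det(I−A) = Σ_j (I−A)_1j·C_1j = (0.95)(0.221250) + (-0.25)(0.247500) + (0.00)(0.157500) + (-0.30)(0.108750) = 0.1156875
(I − A)⁻¹ = adj(I−A) / det(I−A) ≈
  [   1.9125     1.0827     0.7823     1.0686]
  [   2.1394     3.3128     1.9146     1.9525]
  [   1.3614     1.3809     2.7942     1.3031]
  [   0.9400     0.6677     0.8817     1.7569]
First solve x = (I − A)⁻¹ d = adj(I−A)·d / det(I−A); in particular x_3 = (0.157500·850 + 0.159750·1375 + 0.323250·925 + 0.150750·350) / 0.1156875 = 705.30 / 0.1156875 ≈ 6096.5964.
Intermediate flow from 2 to 3: z_23 = a_23 · x_3 = 0.20 × 705.30 / 0.1156875 = 141.06 / 0.1156875 ≈ 1219.32.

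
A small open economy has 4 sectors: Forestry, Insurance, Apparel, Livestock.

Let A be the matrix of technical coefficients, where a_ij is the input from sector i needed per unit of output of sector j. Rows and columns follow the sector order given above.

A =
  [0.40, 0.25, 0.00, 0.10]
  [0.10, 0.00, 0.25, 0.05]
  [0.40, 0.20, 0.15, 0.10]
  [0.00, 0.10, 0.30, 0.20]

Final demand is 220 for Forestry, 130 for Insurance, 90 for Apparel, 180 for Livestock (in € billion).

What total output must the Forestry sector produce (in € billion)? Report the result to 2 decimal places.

x_1 = 585.37

I − A =
  [   0.60    -0.25     0.00    -0.10]
  [  -0.10     1.00    -0.25    -0.05]
  [  -0.40    -0.20     0.85    -0.10]
  [   0.00    -0.10    -0.30     0.80]
Compute the cofactors C_ij = (−1)^(i+j)·(3×3 minor ij) of I−A; the adjugate is their transpose:
adj(I−A) = Cᵀ =
  [ 0.600250   0.177000   0.086250   0.096875]
  [ 0.151000   0.378000   0.132000   0.059000]
  [ 0.335000   0.186000   0.456000   0.110500]
  [ 0.144500   0.117000   0.187500   0.433750]
det(I−A) = Σ_j (I−A)_1j·C_1j = (0.60)(0.600250) + (-0.25)(0.151000) + (0.00)(0.335000) + (-0.10)(0.144500) = 0.30795
(I − A)⁻¹ = adj(I−A) / det(I−A) ≈
  [   1.9492     0.5748     0.2801     0.3146]
  [   0.4903     1.2275     0.4286     0.1916]
  [   1.0878     0.6040     1.4808     0.3588]
  [   0.4692     0.3799     0.6089     1.4085]
x = (I − A)⁻¹ d = adj(I−A)·d / det(I−A), with det(I−A) = 0.30795:
  x_1 = (0.600250·220 + 0.177000·130 + 0.086250·90 + 0.096875·180) / 0.30795 = 180.265 / 0.30795 ≈ 585.37
  x_2 = (0.151000·220 + 0.378000·130 + 0.132000·90 + 0.059000·180) / 0.30795 = 104.86 / 0.30795 ≈ 340.51
  x_3 = (0.335000·220 + 0.186000·130 + 0.456000·90 + 0.110500·180) / 0.30795 = 158.81 / 0.30795 ≈ 515.70
  x_4 = (0.144500·220 + 0.117000·130 + 0.187500·90 + 0.433750·180) / 0.30795 = 141.95 / 0.30795 ≈ 460.95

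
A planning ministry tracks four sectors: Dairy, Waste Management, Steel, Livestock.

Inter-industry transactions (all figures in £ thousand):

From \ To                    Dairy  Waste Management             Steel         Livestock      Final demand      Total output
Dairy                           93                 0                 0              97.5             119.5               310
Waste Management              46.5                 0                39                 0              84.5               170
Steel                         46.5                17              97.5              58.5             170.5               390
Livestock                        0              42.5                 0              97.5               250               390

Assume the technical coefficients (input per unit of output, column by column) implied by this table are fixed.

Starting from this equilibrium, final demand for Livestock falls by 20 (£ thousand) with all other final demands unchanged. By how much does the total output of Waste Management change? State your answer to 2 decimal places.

Δx_2 = -2.24

Technical coefficients a_ij = z_ij / X_j:
  a_11 = 93/310 = 0.30, a_21 = 46.5/310 = 0.15, a_31 = 46.5/310 = 0.15, a_41 = 0/310 = 0.00
  a_12 = 0/170 = 0.00, a_22 = 0/170 = 0.00, a_32 = 17/170 = 0.10, a_42 = 42.5/170 = 0.25
  a_13 = 0/390 = 0.00, a_23 = 39/390 = 0.10, a_33 = 97.5/390 = 0.25, a_43 = 0/390 = 0.00
  a_14 = 97.5/390 = 0.25, a_24 = 0/390 = 0.00, a_34 = 58.5/390 = 0.15, a_44 = 97.5/390 = 0.25
I − A =
  [   0.70     0.00     0.00    -0.25]
  [  -0.15     1.00    -0.10     0.00]
  [  -0.15    -0.10     0.75    -0.15]
  [   0.00    -0.25     0.00     0.75]
Compute the cofactors C_ij = (−1)^(i+j)·(3×3 minor ij) of I−A; the adjugate is their transpose:
adj(I−A) = Cᵀ =
  [ 0.551250   0.046875   0.006250   0.185000]
  [ 0.095625   0.393750   0.052500   0.042375]
  [ 0.129375   0.088125   0.515625   0.146250]
  [ 0.031875   0.131250   0.017500   0.518000]
det(I−A) = Σ_j (I−A)_1j·C_1j = (0.70)(0.551250) + (0.00)(0.095625) + (0.00)(0.129375) + (-0.25)(0.031875) = 0.37790625
(I − A)⁻¹ = adj(I−A) / det(I−A) ≈
  [   1.4587     0.1240     0.0165     0.4895]
  [   0.2530     1.0419     0.1389     0.1121]
  [   0.3423     0.2332     1.3644     0.3870]
  [   0.0843     0.3473     0.0463     1.3707]
Δx = (I − A)⁻¹ Δd with Δd having -20 in the Livestock component and 0 elsewhere.
So Δx_2 = L_24 · (-20), where L_24 = adj(I−A)_24 / det(I−A) = 0.042375 / 0.37790625.
Δx_2 = 0.042375 × (-20) / 0.37790625 = -0.8475 / 0.37790625 ≈ -2.24.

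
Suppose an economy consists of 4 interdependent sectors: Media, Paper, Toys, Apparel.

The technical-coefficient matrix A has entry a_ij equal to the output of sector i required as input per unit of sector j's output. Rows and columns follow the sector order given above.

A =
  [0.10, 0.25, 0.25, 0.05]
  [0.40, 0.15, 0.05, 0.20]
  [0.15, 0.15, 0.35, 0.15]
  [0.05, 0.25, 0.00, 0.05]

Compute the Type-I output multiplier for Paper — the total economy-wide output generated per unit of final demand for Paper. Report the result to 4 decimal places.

m_P = 3.3848

I − A =
  [   0.90    -0.25    -0.25    -0.05]
  [  -0.40     0.85    -0.05    -0.20]
  [  -0.15    -0.15     0.65    -0.15]
  [  -0.05    -0.25     0.00     0.95]
Compute the cofactors C_ij = (−1)^(i+j)·(3×3 minor ij) of I−A; the adjugate is their transpose:
adj(I−A) = Cᵀ =
  [ 0.483375   0.207500   0.201875   0.101000]
  [ 0.261000   0.516625   0.140125   0.144625]
  [ 0.193500   0.201000   0.577125   0.143625]
  [ 0.094125   0.146875   0.047500   0.376750]
det(I−A) = Σ_j (I−A)_1j·C_1j = (0.90)(0.483375) + (-0.25)(0.261000) + (-0.25)(0.193500) + (-0.05)(0.094125) = 0.31670625
(I − A)⁻¹ = adj(I−A) / det(I−A) ≈
  [   1.52626     0.65518     0.63742     0.31891]
  [   0.82411     1.63124     0.44244     0.45665]
  [   0.61098     0.63466     1.82227     0.45350]
  [   0.29720     0.46376     0.14998     1.18959]
The output multiplier for sector j is the column-j sum of the Leontief inverse (I − A)⁻¹ = adj(I−A) / det(I−A).
Column P of adj(I−A): (0.207500, 0.516625, 0.201000, 0.146875); det(I−A) = 0.31670625.
m_P = (0.207500 + 0.516625 + 0.201000 + 0.146875) / 0.31670625 = 1.072 / 0.31670625 ≈ 3.3848.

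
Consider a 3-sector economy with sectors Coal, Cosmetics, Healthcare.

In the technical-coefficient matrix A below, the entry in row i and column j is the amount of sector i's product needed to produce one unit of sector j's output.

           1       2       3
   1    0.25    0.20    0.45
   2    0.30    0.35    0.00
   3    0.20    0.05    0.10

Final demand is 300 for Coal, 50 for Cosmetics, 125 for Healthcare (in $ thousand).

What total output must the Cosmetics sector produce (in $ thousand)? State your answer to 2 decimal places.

I − A =
  [   0.75    -0.20    -0.45]
  [  -0.30     0.65     0.00]
  [  -0.20    -0.05     0.90]
Cofactors of I−A, C_ij = (−1)^(i+j)·(minor ij) (rows/columns in the sector order above):
  C_11 = (0.65)(0.90) − (0.00)(-0.05) = 0.5850
  C_12 = −[(-0.30)(0.90) − (0.00)(-0.20)] = 0.2700
  C_13 = (-0.30)(-0.05) − (0.65)(-0.20) = 0.1450
  C_21 = −[(-0.20)(0.90) − (-0.45)(-0.05)] = 0.2025
  C_22 = (0.75)(0.90) − (-0.45)(-0.20) = 0.5850
  C_23 = −[(0.75)(-0.05) − (-0.20)(-0.20)] = 0.0775
  C_31 = (-0.20)(0.00) − (-0.45)(0.65) = 0.2925
  C_32 = −[(0.75)(0.00) − (-0.45)(-0.30)] = 0.1350
  C_33 = (0.75)(0.65) − (-0.20)(-0.30) = 0.4275
det(I−A) = Σ_j (I−A)_1j·C_1j = (0.75)(0.5850) + (-0.20)(0.2700) + (-0.45)(0.1450) = 0.3195
adj(I−A) = Cᵀ =
  [ 0.5850   0.2025   0.2925]
  [ 0.2700   0.5850   0.1350]
  [ 0.1450   0.0775   0.4275]
(I − A)⁻¹ = adj(I−A) / det(I−A) ≈
  [   1.8310     0.6338     0.9155]
  [   0.8451     1.8310     0.4225]
  [   0.4538     0.2426     1.3380]
x = (I − A)⁻¹ d = adj(I−A)·d / det(I−A), with det(I−A) = 0.3195:
  x_1 = (0.5850·300 + 0.2025·50 + 0.2925·125) / 0.3195 = 222.1875 / 0.3195 ≈ 695.42
  x_2 = (0.2700·300 + 0.5850·50 + 0.1350·125) / 0.3195 = 127.125 / 0.3195 ≈ 397.89
  x_3 = (0.1450·300 + 0.0775·50 + 0.4275·125) / 0.3195 = 100.8125 / 0.3195 ≈ 315.53

x_2 = 397.89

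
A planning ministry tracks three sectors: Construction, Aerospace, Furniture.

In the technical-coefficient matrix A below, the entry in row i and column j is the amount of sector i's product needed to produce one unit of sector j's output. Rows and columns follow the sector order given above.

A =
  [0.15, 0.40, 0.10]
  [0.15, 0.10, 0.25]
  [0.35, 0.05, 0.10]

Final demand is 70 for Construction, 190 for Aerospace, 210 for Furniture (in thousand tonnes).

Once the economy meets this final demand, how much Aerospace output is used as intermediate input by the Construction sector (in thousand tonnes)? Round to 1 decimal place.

I − A =
  [   0.85    -0.40    -0.10]
  [  -0.15     0.90    -0.25]
  [  -0.35    -0.05     0.90]
Cofactors of I−A, C_ij = (−1)^(i+j)·(minor ij) (rows/columns in the sector order above):
  C_11 = (0.90)(0.90) − (-0.25)(-0.05) = 0.7975
  C_12 = −[(-0.15)(0.90) − (-0.25)(-0.35)] = 0.2225
  C_13 = (-0.15)(-0.05) − (0.90)(-0.35) = 0.3225
  C_21 = −[(-0.40)(0.90) − (-0.10)(-0.05)] = 0.3650
  C_22 = (0.85)(0.90) − (-0.10)(-0.35) = 0.7300
  C_23 = −[(0.85)(-0.05) − (-0.40)(-0.35)] = 0.1825
  C_31 = (-0.40)(-0.25) − (-0.10)(0.90) = 0.1900
  C_32 = −[(0.85)(-0.25) − (-0.10)(-0.15)] = 0.2275
  C_33 = (0.85)(0.90) − (-0.40)(-0.15) = 0.7050
det(I−A) = Σ_j (I−A)_1j·C_1j = (0.85)(0.7975) + (-0.40)(0.2225) + (-0.10)(0.3225) = 0.556625
adj(I−A) = Cᵀ =
  [ 0.7975   0.3650   0.1900]
  [ 0.2225   0.7300   0.2275]
  [ 0.3225   0.1825   0.7050]
(I − A)⁻¹ = adj(I−A) / det(I−A) ≈
  [   1.4327     0.6557     0.3413]
  [   0.3997     1.3115     0.4087]
  [   0.5794     0.3279     1.2666]
First solve x = (I − A)⁻¹ d = adj(I−A)·d / det(I−A); in particular x_1 = (0.7975·70 + 0.3650·190 + 0.1900·210) / 0.556625 = 165.075 / 0.556625 ≈ 296.564.
Intermediate flow from 2 to 1: z_21 = a_21 · x_1 = 0.15 × 165.075 / 0.556625 = 24.76125 / 0.556625 ≈ 44.5.

z_21 = 44.5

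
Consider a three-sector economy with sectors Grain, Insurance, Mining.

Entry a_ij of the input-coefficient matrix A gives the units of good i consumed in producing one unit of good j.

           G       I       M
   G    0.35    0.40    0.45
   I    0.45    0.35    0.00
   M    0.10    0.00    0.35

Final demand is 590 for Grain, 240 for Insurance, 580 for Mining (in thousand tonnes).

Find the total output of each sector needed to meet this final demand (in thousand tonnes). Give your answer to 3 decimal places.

I − A =
  [   0.65    -0.40    -0.45]
  [  -0.45     0.65     0.00]
  [  -0.10     0.00     0.65]
Cofactors of I−A, C_ij = (−1)^(i+j)·(minor ij) (rows/columns in the sector order above):
  C_11 = (0.65)(0.65) − (0.00)(0.00) = 0.4225
  C_12 = −[(-0.45)(0.65) − (0.00)(-0.10)] = 0.2925
  C_13 = (-0.45)(0.00) − (0.65)(-0.10) = 0.0650
  C_21 = −[(-0.40)(0.65) − (-0.45)(0.00)] = 0.2600
  C_22 = (0.65)(0.65) − (-0.45)(-0.10) = 0.3775
  C_23 = −[(0.65)(0.00) − (-0.40)(-0.10)] = 0.0400
  C_31 = (-0.40)(0.00) − (-0.45)(0.65) = 0.2925
  C_32 = −[(0.65)(0.00) − (-0.45)(-0.45)] = 0.2025
  C_33 = (0.65)(0.65) − (-0.40)(-0.45) = 0.2425
det(I−A) = Σ_j (I−A)_1j·C_1j = (0.65)(0.4225) + (-0.40)(0.2925) + (-0.45)(0.0650) = 0.128375
adj(I−A) = Cᵀ =
  [ 0.4225   0.2600   0.2925]
  [ 0.2925   0.3775   0.2025]
  [ 0.0650   0.0400   0.2425]
(I − A)⁻¹ = adj(I−A) / det(I−A) ≈
  [   3.2911     2.0253     2.2785]
  [   2.2785     2.9406     1.5774]
  [   0.5063     0.3116     1.8890]
x = (I − A)⁻¹ d = adj(I−A)·d / det(I−A), with det(I−A) = 0.128375:
  x_G = (0.4225·590 + 0.2600·240 + 0.2925·580) / 0.128375 = 481.325 / 0.128375 ≈ 3749.367
  x_I = (0.2925·590 + 0.3775·240 + 0.2025·580) / 0.128375 = 380.625 / 0.128375 ≈ 2964.946
  x_M = (0.0650·590 + 0.0400·240 + 0.2425·580) / 0.128375 = 188.60 / 0.128375 ≈ 1469.133

x_G = 3749.367, x_I = 2964.946, x_M = 1469.133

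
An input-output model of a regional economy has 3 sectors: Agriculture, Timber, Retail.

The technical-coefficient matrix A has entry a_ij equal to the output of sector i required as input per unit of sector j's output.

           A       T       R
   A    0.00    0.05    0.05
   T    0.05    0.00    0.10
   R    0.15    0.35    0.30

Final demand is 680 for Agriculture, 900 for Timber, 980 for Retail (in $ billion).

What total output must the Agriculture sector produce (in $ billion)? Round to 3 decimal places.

I − A =
  [   1.00    -0.05    -0.05]
  [  -0.05     1.00    -0.10]
  [  -0.15    -0.35     0.70]
Cofactors of I−A, C_ij = (−1)^(i+j)·(minor ij) (rows/columns in the sector order above):
  C_11 = (1.00)(0.70) − (-0.10)(-0.35) = 0.6650
  C_12 = −[(-0.05)(0.70) − (-0.10)(-0.15)] = 0.0500
  C_13 = (-0.05)(-0.35) − (1.00)(-0.15) = 0.1675
  C_21 = −[(-0.05)(0.70) − (-0.05)(-0.35)] = 0.0525
  C_22 = (1.00)(0.70) − (-0.05)(-0.15) = 0.6925
  C_23 = −[(1.00)(-0.35) − (-0.05)(-0.15)] = 0.3575
  C_31 = (-0.05)(-0.10) − (-0.05)(1.00) = 0.0550
  C_32 = −[(1.00)(-0.10) − (-0.05)(-0.05)] = 0.1025
  C_33 = (1.00)(1.00) − (-0.05)(-0.05) = 0.9975
det(I−A) = Σ_j (I−A)_1j·C_1j = (1.00)(0.6650) + (-0.05)(0.0500) + (-0.05)(0.1675) = 0.654125
adj(I−A) = Cᵀ =
  [ 0.6650   0.0525   0.0550]
  [ 0.0500   0.6925   0.1025]
  [ 0.1675   0.3575   0.9975]
(I − A)⁻¹ = adj(I−A) / det(I−A) ≈
  [   1.0166     0.0803     0.0841]
  [   0.0764     1.0587     0.1567]
  [   0.2561     0.5465     1.5249]
x = (I − A)⁻¹ d = adj(I−A)·d / det(I−A), with det(I−A) = 0.654125:
  x_A = (0.6650·680 + 0.0525·900 + 0.0550·980) / 0.654125 = 553.35 / 0.654125 ≈ 845.939
  x_T = (0.0500·680 + 0.6925·900 + 0.1025·980) / 0.654125 = 757.70 / 0.654125 ≈ 1158.341
  x_R = (0.1675·680 + 0.3575·900 + 0.9975·980) / 0.654125 = 1413.20 / 0.654125 ≈ 2160.443

x_A = 845.939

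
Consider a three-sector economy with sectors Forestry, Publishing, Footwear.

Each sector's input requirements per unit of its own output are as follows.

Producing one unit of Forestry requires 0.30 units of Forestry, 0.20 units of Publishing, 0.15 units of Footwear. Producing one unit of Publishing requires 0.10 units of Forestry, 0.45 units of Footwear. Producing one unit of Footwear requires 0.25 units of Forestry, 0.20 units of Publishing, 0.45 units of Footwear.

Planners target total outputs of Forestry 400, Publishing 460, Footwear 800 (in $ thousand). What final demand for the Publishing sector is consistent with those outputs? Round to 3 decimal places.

d_2 = 220.000

I − A =
  [   0.70    -0.10    -0.25]
  [  -0.20     1.00    -0.20]
  [  -0.15    -0.45     0.55]
d = (I − A) x:
  d_1 = (+0.70)·400 + (-0.10)·460 + (-0.25)·800 = 34.000
  d_2 = (-0.20)·400 + (+1.00)·460 + (-0.20)·800 = 220.000
  d_3 = (-0.15)·400 + (-0.45)·460 + (+0.55)·800 = 173.000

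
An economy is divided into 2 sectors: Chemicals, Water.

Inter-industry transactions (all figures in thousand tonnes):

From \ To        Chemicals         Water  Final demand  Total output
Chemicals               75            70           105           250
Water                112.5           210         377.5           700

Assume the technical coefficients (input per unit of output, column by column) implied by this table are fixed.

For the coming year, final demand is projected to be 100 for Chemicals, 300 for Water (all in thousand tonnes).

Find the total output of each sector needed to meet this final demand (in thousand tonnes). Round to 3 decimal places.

Technical coefficients a_ij = z_ij / X_j:
  a_11 = 75/250 = 0.30, a_21 = 112.5/250 = 0.45
  a_12 = 70/700 = 0.10, a_22 = 210/700 = 0.30
I − A =
  [   0.70    -0.10]
  [  -0.45     0.70]
det(I−A) = (0.70)(0.70) − (-0.10)(-0.45) = 0.4450
adj(I−A) = [[0.70, 0.10], [0.45, 0.70]]
(I − A)⁻¹ = adj(I−A) / det(I−A) ≈
  [   1.5730     0.2247]
  [   1.0112     1.5730]
x = (I − A)⁻¹ d = adj(I−A)·d / det(I−A), with det(I−A) = 0.4450:
  x_1 = (0.70·100 + 0.10·300) / 0.4450 = 100.00 / 0.4450 ≈ 224.719
  x_2 = (0.45·100 + 0.70·300) / 0.4450 = 255.00 / 0.4450 ≈ 573.034

x_1 = 224.719, x_2 = 573.034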